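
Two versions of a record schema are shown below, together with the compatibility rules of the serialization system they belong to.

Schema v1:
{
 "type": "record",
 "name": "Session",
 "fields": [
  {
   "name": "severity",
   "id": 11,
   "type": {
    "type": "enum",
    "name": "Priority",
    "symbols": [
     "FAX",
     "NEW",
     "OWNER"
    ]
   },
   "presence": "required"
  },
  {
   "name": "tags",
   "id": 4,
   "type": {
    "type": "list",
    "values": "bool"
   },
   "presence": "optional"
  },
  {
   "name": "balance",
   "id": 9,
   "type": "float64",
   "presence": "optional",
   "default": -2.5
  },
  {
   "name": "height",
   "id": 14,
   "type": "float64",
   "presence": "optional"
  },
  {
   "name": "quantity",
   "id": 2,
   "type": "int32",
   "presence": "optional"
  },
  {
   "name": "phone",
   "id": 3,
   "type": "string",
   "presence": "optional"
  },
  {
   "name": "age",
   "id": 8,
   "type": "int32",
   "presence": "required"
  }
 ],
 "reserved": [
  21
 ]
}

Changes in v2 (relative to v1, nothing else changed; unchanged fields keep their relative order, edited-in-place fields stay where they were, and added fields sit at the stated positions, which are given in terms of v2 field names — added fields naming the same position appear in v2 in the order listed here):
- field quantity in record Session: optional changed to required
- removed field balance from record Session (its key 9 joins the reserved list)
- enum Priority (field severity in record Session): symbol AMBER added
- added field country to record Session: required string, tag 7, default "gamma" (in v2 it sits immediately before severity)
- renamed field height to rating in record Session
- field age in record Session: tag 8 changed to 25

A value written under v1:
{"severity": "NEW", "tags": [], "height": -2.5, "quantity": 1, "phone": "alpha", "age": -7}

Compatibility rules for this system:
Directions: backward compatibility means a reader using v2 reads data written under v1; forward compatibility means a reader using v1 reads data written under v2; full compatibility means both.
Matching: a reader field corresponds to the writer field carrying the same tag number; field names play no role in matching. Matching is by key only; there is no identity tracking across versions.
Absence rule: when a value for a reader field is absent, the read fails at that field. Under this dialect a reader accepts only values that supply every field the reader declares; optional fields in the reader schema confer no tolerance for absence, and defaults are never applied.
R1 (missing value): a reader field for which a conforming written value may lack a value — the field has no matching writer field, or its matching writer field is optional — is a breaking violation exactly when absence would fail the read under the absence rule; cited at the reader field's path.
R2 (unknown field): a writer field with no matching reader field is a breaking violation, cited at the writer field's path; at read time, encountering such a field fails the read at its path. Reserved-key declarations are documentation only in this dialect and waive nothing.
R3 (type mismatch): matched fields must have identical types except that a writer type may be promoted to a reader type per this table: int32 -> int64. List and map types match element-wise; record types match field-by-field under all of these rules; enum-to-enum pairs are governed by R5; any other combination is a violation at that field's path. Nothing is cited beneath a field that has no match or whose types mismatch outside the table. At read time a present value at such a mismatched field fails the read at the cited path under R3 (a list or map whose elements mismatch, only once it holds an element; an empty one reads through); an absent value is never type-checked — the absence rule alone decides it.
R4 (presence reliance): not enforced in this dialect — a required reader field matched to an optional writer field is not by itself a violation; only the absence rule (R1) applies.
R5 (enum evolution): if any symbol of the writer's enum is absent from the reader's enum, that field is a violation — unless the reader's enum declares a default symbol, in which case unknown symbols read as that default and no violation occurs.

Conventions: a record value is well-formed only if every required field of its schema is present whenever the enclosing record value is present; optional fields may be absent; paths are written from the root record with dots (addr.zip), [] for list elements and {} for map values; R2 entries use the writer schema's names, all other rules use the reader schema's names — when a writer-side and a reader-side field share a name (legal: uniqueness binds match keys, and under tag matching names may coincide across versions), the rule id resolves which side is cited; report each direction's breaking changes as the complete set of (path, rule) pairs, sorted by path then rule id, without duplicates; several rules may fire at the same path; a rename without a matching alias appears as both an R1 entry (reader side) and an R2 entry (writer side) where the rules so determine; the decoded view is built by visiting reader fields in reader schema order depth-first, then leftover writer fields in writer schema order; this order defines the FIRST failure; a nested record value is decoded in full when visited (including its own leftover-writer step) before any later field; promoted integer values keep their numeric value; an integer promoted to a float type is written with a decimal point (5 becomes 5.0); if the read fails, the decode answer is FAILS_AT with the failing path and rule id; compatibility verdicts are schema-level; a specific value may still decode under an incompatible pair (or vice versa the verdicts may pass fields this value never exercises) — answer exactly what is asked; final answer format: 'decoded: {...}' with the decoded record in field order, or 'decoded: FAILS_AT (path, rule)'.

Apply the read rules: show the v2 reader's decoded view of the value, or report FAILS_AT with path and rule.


decoded: FAILS_AT (country, R1)

the writer's type comes first in each Session pair
migrating the Session value to v2:
  read fails at country under R1 (no fill)
  => FAILS_AT (country, R1)
diffs on Session not affecting the asked answer:
  field quantity in record Session: optional changed to required -> matters for Session compatibility verdicts, not for this value's decode
  removed field balance from record Session (its key 9 joins the reserved list) -> matters for Session compatibility verdicts, not for this value's decode
  enum Priority (field severity in record Session): symbol AMBER added -> matters for Session compatibility verdicts, not for this value's decode
  renamed field height to rating in record Session -> matters for Session compatibility verdicts, not for this value's decode
  field age in record Session: tag 8 changed to 25 -> matters for Session compatibility verdicts, not for this value's decode


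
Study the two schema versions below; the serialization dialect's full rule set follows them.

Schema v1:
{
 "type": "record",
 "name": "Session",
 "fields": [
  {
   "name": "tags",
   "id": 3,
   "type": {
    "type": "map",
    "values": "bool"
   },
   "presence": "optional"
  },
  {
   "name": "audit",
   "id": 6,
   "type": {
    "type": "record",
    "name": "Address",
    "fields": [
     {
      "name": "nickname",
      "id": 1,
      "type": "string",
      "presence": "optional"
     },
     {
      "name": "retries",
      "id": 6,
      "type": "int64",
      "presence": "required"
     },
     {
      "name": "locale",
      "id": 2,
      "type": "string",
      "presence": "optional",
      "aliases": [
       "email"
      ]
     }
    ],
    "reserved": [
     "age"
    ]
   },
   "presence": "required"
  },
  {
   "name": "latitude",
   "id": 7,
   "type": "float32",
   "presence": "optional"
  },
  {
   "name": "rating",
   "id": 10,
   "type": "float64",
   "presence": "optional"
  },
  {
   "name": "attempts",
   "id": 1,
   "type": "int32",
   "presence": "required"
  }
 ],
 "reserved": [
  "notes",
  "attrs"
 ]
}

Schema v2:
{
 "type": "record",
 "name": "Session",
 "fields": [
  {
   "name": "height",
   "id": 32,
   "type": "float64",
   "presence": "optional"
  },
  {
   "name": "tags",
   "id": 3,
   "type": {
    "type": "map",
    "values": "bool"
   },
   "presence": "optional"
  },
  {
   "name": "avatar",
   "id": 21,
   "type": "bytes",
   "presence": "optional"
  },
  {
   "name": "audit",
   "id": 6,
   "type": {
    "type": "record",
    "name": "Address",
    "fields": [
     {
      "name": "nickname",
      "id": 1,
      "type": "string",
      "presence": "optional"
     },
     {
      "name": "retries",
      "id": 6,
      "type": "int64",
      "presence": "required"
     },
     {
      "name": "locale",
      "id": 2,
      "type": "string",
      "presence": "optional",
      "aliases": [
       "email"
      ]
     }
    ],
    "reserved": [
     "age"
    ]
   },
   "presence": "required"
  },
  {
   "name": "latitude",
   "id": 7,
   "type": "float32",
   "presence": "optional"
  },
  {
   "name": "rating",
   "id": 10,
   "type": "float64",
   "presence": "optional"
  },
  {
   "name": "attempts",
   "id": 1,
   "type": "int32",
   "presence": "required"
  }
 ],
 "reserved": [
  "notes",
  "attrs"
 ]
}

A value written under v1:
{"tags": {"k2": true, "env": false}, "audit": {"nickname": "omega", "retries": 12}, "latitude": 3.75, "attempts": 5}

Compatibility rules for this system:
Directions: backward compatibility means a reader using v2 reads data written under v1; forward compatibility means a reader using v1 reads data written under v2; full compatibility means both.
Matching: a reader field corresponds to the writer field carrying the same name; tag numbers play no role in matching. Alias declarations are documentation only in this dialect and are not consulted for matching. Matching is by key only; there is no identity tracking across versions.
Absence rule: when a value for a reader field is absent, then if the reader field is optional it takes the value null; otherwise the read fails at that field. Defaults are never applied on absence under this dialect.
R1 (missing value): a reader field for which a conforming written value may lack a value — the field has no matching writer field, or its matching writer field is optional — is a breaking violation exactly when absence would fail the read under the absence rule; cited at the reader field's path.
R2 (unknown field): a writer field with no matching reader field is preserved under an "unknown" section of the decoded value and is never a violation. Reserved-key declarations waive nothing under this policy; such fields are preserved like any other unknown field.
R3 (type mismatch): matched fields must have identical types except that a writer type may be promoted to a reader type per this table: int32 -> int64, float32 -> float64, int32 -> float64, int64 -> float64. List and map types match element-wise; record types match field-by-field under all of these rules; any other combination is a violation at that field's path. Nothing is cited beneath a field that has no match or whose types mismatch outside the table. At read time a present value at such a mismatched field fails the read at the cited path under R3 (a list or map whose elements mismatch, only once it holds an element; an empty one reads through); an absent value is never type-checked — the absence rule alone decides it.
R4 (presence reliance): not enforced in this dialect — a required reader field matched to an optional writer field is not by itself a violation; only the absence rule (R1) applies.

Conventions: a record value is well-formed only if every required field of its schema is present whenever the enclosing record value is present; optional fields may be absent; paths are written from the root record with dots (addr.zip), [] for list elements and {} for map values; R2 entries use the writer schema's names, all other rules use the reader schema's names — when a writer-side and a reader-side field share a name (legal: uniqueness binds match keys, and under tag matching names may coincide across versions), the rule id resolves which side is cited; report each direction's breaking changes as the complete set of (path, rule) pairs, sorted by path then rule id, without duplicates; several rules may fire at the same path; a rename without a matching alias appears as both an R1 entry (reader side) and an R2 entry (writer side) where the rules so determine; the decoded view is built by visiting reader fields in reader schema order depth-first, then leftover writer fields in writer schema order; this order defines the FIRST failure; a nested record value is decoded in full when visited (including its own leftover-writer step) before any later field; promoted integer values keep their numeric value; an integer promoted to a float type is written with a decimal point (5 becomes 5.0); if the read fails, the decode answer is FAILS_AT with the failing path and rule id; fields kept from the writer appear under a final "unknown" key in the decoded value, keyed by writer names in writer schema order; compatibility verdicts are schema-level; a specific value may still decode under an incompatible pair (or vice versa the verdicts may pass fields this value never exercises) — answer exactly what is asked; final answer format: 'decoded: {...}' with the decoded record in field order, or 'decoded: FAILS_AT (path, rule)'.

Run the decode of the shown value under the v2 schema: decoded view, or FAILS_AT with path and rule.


decoded: {"height": null, "tags": {"k2": true, "env": false}, "avatar": null, "audit": {"nickname": "omega", "retries": 12, "locale": null}, "latitude": 3.75, "rating": null, "attempts": 5}

each type pair in Session: writer, then reader
migrating the Session value to v2:
  height := null (missing; optional => null)
  tags := {"k2": true, "env": false}
  avatar := null (missing; optional => null)
  audit.nickname := "omega"
  audit.retries := 12
  audit.locale := null (missing; optional => null)
  latitude := 3.75
  rating := null (missing; optional => null)
  attempts := 5
  => decoded: {"height": null, "tags": {"k2": true, "env": false}, "avatar": null, "audit": {"nickname": "omega", "retries": 12, "locale": null}, "latitude": 3.75, "rating": null, "attempts": 5}


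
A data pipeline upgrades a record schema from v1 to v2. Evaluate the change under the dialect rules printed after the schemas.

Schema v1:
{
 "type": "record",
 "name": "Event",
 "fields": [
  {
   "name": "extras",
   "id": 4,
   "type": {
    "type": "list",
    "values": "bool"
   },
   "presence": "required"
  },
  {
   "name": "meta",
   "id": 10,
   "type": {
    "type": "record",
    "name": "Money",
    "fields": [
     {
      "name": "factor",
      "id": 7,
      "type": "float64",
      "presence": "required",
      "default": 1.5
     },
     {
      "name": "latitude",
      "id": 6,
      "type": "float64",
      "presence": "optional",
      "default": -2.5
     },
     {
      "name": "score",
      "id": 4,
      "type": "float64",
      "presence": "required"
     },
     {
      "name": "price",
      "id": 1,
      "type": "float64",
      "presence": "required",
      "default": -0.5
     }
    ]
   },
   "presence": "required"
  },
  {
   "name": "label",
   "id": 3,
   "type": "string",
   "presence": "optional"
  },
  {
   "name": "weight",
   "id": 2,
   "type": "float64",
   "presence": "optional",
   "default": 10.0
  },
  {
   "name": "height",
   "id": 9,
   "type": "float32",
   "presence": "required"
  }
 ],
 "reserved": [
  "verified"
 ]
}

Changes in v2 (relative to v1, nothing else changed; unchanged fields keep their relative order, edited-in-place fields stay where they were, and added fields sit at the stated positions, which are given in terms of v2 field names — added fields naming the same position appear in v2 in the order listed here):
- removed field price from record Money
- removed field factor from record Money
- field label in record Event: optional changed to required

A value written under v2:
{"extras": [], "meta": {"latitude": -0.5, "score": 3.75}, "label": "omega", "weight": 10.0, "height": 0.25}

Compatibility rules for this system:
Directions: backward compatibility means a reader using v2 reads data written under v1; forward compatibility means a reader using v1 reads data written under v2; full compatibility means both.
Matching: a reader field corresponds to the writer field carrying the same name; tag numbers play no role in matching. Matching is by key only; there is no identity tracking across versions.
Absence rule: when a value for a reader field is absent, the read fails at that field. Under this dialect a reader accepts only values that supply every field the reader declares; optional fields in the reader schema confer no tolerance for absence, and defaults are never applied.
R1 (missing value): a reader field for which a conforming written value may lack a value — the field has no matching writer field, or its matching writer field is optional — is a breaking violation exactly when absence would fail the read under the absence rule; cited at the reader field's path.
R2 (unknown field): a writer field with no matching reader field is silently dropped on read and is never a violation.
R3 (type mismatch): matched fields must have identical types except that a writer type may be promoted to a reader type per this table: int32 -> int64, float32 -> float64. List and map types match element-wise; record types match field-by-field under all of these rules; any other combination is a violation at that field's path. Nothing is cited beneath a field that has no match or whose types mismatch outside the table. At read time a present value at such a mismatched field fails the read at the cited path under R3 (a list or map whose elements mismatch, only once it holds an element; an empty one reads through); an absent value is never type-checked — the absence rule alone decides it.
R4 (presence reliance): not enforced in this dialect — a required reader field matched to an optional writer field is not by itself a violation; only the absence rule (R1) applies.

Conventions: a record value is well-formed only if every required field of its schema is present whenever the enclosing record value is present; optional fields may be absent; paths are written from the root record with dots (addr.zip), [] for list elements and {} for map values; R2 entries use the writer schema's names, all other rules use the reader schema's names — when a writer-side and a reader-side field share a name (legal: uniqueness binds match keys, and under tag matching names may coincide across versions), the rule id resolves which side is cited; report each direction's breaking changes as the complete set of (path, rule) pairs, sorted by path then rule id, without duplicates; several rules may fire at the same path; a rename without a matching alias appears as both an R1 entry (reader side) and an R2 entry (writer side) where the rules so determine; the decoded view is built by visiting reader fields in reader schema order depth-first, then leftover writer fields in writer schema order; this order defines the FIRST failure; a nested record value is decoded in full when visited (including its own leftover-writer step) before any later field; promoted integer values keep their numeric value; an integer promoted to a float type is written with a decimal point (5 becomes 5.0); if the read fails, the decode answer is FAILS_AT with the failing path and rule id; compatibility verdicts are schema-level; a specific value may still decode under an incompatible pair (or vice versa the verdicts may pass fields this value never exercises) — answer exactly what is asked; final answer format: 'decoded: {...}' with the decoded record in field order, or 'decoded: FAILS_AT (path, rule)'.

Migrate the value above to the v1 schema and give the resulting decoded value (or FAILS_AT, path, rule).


arrows below run writer -> reader for Event
decode (reader v1):
  extras := []
  read fails at meta.factor under R1 (no fill)
  => FAILS_AT (meta.factor, R1)
the rest of the Event diff is inert for this question:
  removed field price from record Money -> affects the rule determinations only; this particular Event value decodes identically
  field label in record Event: optional changed to required -> affects the rule determinations only; this particular Event value decodes identically

decoded: FAILS_AT (meta.factor, R1)


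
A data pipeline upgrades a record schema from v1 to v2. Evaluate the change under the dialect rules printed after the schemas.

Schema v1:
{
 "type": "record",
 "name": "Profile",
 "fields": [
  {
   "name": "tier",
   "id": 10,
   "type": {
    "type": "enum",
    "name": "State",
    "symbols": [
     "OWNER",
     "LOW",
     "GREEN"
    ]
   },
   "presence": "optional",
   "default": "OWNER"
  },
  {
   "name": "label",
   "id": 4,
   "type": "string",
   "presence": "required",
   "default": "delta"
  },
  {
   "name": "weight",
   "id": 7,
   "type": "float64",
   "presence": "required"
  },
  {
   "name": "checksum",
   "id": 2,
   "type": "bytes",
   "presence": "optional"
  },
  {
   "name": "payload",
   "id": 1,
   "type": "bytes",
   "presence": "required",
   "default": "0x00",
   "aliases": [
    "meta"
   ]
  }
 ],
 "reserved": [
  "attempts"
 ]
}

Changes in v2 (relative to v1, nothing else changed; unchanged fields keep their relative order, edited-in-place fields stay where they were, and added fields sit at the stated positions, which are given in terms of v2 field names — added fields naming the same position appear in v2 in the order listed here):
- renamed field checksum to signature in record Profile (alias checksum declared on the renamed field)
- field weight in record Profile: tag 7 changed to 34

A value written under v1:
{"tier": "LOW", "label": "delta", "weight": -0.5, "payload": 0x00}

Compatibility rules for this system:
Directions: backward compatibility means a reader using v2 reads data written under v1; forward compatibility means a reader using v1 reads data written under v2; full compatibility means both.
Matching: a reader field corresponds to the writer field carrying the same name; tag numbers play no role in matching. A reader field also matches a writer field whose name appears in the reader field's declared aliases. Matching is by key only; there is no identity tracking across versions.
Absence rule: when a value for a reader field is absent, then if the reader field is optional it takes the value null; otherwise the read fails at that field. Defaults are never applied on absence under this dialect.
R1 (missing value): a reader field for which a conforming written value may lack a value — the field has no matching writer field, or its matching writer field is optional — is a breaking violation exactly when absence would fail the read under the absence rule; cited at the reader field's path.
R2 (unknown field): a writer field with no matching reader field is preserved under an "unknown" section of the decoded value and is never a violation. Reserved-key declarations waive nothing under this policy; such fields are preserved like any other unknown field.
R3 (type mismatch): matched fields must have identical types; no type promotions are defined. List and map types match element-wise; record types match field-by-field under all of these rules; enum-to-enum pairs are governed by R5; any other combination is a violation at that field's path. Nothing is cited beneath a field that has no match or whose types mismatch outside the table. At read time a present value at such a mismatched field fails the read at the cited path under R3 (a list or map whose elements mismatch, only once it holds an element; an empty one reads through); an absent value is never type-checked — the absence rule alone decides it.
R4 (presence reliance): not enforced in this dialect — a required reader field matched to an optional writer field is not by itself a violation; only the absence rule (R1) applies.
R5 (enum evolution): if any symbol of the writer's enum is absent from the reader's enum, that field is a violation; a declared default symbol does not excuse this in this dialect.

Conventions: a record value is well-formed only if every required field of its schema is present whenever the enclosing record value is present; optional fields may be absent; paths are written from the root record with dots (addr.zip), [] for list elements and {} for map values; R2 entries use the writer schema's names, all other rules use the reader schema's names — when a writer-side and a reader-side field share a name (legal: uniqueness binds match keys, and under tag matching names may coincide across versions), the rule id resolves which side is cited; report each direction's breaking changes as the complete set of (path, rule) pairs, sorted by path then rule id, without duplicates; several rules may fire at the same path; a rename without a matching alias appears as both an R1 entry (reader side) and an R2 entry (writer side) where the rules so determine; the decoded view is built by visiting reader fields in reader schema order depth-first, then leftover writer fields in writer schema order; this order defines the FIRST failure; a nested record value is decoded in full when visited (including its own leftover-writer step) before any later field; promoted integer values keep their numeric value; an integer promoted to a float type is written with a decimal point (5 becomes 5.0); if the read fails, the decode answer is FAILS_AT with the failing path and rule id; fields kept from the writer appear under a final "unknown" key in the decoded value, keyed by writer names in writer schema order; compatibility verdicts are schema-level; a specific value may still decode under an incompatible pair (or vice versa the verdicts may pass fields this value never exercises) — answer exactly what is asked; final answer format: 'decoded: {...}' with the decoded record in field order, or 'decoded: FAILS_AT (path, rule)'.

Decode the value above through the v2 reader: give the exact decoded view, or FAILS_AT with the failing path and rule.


the writer's type comes first in each Profile pair
decode walk for Profile under reader schema v2:
  tier := "LOW"
  label := "delta"
  weight := -0.5
  signature := null (absent, optional -> null)
  payload := 0x00
  => decoded: {"tier": "LOW", "label": "delta", "weight": -0.5, "signature": null, "payload": 0x00}
the other Profile changes do not affect what is asked:
  field weight in record Profile: tag 7 changed to 34 -> fires no rule on Profile under this dialect and leaves the result unchanged

decoded: {"tier": "LOW", "label": "delta", "weight": -0.5, "signature": null, "payload": 0x00}


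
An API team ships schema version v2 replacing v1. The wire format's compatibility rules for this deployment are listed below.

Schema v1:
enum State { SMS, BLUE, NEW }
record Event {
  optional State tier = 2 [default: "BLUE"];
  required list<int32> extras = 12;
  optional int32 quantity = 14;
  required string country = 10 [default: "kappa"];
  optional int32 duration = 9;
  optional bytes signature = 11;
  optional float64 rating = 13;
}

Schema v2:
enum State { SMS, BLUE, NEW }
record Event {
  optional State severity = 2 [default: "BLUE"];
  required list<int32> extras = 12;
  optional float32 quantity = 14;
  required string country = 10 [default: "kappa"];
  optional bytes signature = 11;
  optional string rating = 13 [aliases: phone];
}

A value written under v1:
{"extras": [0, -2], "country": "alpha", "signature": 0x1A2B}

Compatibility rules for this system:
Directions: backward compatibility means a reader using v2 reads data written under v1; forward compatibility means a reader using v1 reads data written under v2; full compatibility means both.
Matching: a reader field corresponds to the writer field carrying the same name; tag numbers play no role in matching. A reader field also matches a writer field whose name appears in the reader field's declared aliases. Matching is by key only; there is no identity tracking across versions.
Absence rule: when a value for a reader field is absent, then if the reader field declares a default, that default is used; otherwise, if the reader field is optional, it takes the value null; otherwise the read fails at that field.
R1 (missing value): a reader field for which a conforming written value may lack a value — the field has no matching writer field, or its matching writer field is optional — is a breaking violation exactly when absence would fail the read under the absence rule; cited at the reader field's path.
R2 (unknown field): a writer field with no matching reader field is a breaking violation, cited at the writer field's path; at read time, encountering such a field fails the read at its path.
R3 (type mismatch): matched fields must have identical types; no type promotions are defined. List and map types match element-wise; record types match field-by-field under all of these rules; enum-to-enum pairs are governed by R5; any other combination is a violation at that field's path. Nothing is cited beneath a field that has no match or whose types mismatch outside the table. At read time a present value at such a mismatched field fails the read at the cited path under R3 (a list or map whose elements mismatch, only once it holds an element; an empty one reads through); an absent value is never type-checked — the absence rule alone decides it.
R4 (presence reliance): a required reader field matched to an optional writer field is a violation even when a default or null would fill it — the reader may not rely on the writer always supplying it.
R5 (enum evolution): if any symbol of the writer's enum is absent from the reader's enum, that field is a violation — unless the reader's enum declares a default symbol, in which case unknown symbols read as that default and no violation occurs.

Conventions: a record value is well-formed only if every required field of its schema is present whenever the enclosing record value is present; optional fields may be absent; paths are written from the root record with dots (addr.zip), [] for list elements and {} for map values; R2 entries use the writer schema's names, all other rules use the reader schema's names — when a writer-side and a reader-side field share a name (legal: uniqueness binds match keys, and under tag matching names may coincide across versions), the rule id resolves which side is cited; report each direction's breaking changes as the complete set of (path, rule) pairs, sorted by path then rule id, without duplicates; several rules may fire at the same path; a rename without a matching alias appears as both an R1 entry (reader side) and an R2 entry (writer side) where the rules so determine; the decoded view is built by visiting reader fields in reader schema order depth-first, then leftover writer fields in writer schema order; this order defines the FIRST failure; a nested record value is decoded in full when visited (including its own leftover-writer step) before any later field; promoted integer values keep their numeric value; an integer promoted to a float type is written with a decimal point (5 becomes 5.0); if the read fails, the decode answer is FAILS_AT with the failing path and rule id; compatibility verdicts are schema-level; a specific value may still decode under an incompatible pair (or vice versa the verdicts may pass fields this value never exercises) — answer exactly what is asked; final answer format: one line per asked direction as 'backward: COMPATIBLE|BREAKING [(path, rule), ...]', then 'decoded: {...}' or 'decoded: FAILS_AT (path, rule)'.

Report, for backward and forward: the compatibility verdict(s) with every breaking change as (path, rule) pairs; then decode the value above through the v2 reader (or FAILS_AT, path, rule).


backward: BREAKING [(duration, R2), (quantity, R3), (rating, R3), (tier, R2)]; forward: BREAKING [(quantity, R3), (rating, R3), (severity, R2)]; decoded: {"severity": "BLUE", "extras": [0, -2], "quantity": null, "country": "alpha", "signature": 0x1A2B, "rating": null}

arrows below run writer -> reader for Event
checking backward for Event: reader v2 against writer v1:
  no writer field matches reader severity
  list<int32> -> list<int32>, writer required: extras aligns to extras
  int32 -> float32, writer optional: quantity aligns to quantity
  string -> string, writer required: country aligns to country
  bytes -> bytes, writer optional: signature aligns to signature
  float64 -> string, writer optional: rating aligns to rating
  writer field tier has no reader counterpart
  writer field duration has no reader counterpart
  R2 fires at duration
  R3 fires at quantity
  R3 fires at rating
  R2 fires at tier
  backward on Event therefore BREAKING (4)
checking forward for Event: reader v1 against writer v2:
  no writer field matches reader tier
  list<int32> -> list<int32>, writer required: extras aligns to extras
  float32 -> int32, writer optional: quantity aligns to quantity
  string -> string, writer required: country aligns to country
  no writer field matches reader duration
  bytes -> bytes, writer optional: signature aligns to signature
  string -> float64, writer optional: rating aligns to rating
  writer field severity has no reader counterpart
  R3 fires at quantity
  R3 fires at rating
  R2 fires at severity
  forward on Event therefore BREAKING (3)
decode walk for Event under reader schema v2:
  severity := "BLUE" (absent -> default)
  extras := [0, -2]
  quantity := null (absent, optional -> null)
  country := "alpha"
  signature := 0x1A2B
  rating := null (absent, optional -> null)
  => decoded: {"severity": "BLUE", "extras": [0, -2], "quantity": null, "country": "alpha", "signature": 0x1A2B, "rating": null}


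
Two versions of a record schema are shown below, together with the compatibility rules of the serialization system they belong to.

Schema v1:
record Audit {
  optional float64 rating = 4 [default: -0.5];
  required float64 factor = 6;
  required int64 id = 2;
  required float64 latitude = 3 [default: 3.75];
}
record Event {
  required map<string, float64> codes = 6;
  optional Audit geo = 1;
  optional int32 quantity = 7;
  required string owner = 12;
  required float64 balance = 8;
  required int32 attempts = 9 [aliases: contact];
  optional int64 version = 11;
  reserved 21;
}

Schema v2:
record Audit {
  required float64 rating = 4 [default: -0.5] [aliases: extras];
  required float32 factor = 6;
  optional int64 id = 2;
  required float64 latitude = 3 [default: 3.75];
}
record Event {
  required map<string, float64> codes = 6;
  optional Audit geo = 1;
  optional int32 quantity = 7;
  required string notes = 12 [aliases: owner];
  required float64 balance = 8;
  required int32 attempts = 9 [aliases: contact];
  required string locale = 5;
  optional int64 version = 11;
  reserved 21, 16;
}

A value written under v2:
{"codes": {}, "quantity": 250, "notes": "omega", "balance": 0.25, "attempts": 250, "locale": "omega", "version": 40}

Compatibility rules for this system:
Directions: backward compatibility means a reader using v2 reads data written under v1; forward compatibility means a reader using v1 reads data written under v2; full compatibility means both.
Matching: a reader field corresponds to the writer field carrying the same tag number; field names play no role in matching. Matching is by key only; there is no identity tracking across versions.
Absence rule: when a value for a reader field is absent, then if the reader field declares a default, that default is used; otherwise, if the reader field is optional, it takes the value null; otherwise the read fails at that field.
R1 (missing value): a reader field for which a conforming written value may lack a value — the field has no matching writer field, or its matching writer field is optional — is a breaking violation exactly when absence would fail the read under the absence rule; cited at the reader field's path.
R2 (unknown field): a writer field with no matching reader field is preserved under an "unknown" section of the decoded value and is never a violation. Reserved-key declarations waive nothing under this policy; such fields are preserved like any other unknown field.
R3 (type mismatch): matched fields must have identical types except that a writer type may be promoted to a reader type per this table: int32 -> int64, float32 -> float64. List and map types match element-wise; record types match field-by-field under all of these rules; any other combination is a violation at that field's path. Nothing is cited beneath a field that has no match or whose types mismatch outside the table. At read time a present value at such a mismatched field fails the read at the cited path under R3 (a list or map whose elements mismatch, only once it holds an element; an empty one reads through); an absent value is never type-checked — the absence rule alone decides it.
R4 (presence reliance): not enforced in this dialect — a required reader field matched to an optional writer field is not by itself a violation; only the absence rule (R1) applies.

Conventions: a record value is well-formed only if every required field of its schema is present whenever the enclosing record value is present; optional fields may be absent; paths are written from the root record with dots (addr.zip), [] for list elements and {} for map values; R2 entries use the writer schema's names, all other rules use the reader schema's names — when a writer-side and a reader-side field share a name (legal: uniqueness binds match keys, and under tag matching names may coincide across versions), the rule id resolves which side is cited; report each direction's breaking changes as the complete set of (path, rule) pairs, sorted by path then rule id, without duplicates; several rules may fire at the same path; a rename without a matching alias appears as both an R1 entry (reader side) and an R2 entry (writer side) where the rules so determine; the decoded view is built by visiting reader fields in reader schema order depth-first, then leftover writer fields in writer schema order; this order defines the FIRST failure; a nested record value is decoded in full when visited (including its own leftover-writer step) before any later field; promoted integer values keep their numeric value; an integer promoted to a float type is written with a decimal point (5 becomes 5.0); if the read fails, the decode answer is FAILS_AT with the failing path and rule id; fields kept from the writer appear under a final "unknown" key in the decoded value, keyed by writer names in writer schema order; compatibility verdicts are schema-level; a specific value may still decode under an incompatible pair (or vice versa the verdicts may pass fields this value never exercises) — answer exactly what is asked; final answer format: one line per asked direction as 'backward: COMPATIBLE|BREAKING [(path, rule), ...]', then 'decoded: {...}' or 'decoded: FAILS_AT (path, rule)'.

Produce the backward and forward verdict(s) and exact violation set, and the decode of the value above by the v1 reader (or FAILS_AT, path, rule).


arrows below run writer -> reader for Event
backward for Event (reader v2, writer v1):
  codes: map<string, float64> -> map<string, float64>, writer required; from codes
  geo: Audit -> Audit, writer optional; from geo
  quantity: int32 -> int32, writer optional; from quantity
  notes: string -> string, writer required; from owner
  balance: float64 -> float64, writer required; from balance
  attempts: int32 -> int32, writer required; from attempts
  locale has no writer counterpart
  version: int64 -> int64, writer optional; from version
  geo.rating: float64 -> float64, writer optional; from geo.rating
  geo.factor: float64 -> float32, writer required; from geo.factor
  geo.id: int64 -> int64, writer required; from geo.id
  geo.latitude: float64 -> float64, writer required; from geo.latitude
  breaking: (geo.factor, R3)
  breaking: (locale, R1)
  => backward: BREAKING (2)
forward for Event (reader v1, writer v2):
  codes: map<string, float64> -> map<string, float64>, writer required; from codes
  geo: Audit -> Audit, writer optional; from geo
  quantity: int32 -> int32, writer optional; from quantity
  owner: string -> string, writer required; from notes
  balance: float64 -> float64, writer required; from balance
  attempts: int32 -> int32, writer required; from attempts
  version: int64 -> int64, writer optional; from version
  locale (writer side), unknown to reader
  geo.rating: float64 -> float64, writer required; from geo.rating
  geo.factor: float32 -> float64, writer required; from geo.factor
  geo.id: int64 -> int64, writer optional; from geo.id
  geo.latitude: float64 -> float64, writer required; from geo.latitude
  breaking: (geo.id, R1)
  => forward: BREAKING (1)
decode (reader v1):
  codes := {}
  geo := null (absent, optional -> null)
  quantity := 250
  owner := "omega" (from writer notes)
  balance := 0.25
  attempts := 250
  version := 40
  writer locale: kept under "unknown"
  => decoded: {"codes": {}, "geo": null, "quantity": 250, "owner": "omega", "balance": 0.25, "attempts": 250, "version": 40, "unknown": {"locale": "omega"}}

backward: BREAKING [(geo.factor, R3), (locale, R1)]; forward: BREAKING [(geo.id, R1)]; decoded: {"codes": {}, "geo": null, "quantity": 250, "owner": "omega", "balance": 0.25, "attempts": 250, "version": 40, "unknown": {"locale": "omega"}}
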